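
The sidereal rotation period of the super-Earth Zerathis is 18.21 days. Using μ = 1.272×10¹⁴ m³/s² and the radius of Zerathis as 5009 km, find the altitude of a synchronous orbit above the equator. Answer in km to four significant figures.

T = 18.21 days = 1.573×10⁶ s.
A synchronous orbit has period T, so by Kepler's third law a = (μT²/4π²)^(1/3).
μT²/4π² = 1.272×10¹⁴ × (1.573×10⁶)² / 39.48 = 7.976×10²⁴ m³.
a = 1.998×10⁸ m = 1.9980×10⁵ km.
Altitude h = a − R = 1.9980×10⁵ − 5009 = 1.9479×10⁵ km.

h_sync ≈ 1.948×10⁵ km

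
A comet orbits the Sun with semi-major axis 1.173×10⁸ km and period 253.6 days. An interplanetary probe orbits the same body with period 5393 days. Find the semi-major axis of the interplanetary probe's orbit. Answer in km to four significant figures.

Kepler's third law: a³ ∝ T², so a₂ = a₁ (T₂/T₁)^(2/3).
T₂/T₁ = 21.27, (T₂/T₁)^(2/3) = 7.676.
a₂ = 1.173×10⁸ × 7.676 = 9.004×10⁸ km.

a₂ ≈ 9.004×10⁸ km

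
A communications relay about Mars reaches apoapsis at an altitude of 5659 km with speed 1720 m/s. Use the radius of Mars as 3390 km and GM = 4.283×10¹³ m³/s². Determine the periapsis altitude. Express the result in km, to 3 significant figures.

r_a = 3390 + 5659 = 9049.0 km = 9.049×10⁶ m.
Specific energy ε = v²/2 − μ/r = -3.254×10⁶ J/kg, so a = −μ/(2ε) = 6.581×10⁶ m.
The apsides satisfy r_p + r_a = 2a, so the periapsis radius is 2a − r_a = 4.114×10⁶ m = 4113.6 km.
Periapsis altitude = 4113.6 − 3390 = 723.59 km.

periapsis altitude ≈ 724 km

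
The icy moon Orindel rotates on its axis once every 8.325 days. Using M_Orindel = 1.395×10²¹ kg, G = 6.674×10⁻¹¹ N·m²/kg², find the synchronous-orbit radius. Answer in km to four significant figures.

μ = GM = 6.674×10⁻¹¹ × 1.395×10²¹ = 9.310×10¹⁰ m³/s².
T = 8.325 days = 7.193×10⁵ s.
A synchronous orbit has period T, so by Kepler's third law a = (μT²/4π²)^(1/3).
μT²/4π² = 9.310×10¹⁰ × (7.193×10⁵)² / 39.48 = 1.220×10²¹ m³.
a = 1.069×10⁷ m = 10686 km.

r_sync ≈ 10690 km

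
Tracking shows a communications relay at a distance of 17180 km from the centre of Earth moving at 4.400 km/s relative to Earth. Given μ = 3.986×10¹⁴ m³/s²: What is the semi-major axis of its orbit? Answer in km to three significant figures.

r = 1.718×10⁷ m.
Specific orbital energy ε = v²/2 − μ/r = (4400)²/2 − 3.986×10¹⁴/1.718×10⁷ = -1.352×10⁷ J/kg.
Since ε = −μ/(2a), a = −μ/(2ε) = 1.474×10⁷ m = 14740 km.

a ≈ 14700 km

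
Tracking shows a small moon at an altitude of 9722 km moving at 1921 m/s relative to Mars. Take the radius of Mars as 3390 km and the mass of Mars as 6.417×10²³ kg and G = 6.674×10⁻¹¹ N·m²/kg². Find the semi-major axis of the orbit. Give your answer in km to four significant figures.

a ≈ 15070 km

μ = GM = 6.674×10⁻¹¹ × 6.417×10²³ = 4.283×10¹³ m³/s².
r = 3390 + 9722 = 13112 km = 1.311×10⁷ m.
Vis-viva rearranged: 1/a = 2/r − v²/μ = 1.525×10⁻⁷ − 8.617×10⁻⁸ = 6.637×10⁻⁸ m⁻¹.
a = 1.507×10⁷ m = 15068 km.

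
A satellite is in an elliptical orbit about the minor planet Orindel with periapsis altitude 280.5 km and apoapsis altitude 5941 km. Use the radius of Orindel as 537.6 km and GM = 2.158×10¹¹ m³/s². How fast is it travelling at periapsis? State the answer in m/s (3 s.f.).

r_p = 537.6 + 280.5 = 818.10 km = 8.1810×10⁵ m.
r_a = 537.6 + 5941 = 6478.6 km = 6.4786×10⁶ m.
Semi-major axis a = (r_p + r_a)/2 = 3648.4 km = 3.648×10⁶ m.
Vis-viva: v² = μ(2/r − 1/a) = 2.158×10¹¹ × (2.445×10⁻⁶ − 2.741×10⁻⁷) = 4.684×10⁵ m²/s².
v = 684.4 m/s.

v ≈ 684 m/s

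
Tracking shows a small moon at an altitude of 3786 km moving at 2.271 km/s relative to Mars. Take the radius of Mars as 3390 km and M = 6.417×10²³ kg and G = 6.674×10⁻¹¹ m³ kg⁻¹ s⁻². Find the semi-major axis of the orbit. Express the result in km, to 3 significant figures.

a ≈ 6320 km

μ = GM = 6.674×10⁻¹¹ × 6.417×10²³ = 4.283×10¹³ m³/s².
r = 3390 + 3786 = 7176.0 km = 7.176×10⁶ m.
Vis-viva rearranged: 1/a = 2/r − v²/μ = 2.787×10⁻⁷ − 1.204×10⁻⁷ = 1.583×10⁻⁷ m⁻¹.
a = 6.318×10⁶ m = 6317.8 km.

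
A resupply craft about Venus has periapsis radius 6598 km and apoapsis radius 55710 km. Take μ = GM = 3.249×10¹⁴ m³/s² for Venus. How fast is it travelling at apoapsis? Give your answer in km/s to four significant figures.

v ≈ 1.111 km/s

Semi-major axis a = (r_p + r_a)/2 = 31154 km = 3.115×10⁷ m.
Vis-viva: v² = μ(2/r − 1/a) = 3.249×10¹⁴ × (3.590×10⁻⁸ − 3.210×10⁻⁸) = 1.235×10⁶ m²/s².
v = 1111 m/s = 1.111 km/s.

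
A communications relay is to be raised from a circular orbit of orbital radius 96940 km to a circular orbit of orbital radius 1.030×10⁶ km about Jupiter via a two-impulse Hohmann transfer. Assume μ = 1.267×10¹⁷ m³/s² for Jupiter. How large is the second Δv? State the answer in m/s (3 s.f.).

Δv ≈ 6490 m/s

r₁ = 96940 km = 9.694×10⁷ m.
r₂ = 1.030×10⁶ km = 1.030×10⁹ m.
Transfer ellipse a_t = (r₁ + r₂)/2 = 5.635×10⁸ m.
At r₁: circular v_c1 = √(μ/r₁) = 36150 m/s; transfer-perijove v_p = √[μ(2/r₁ − 1/a_t)] = 48880 m/s.
At r₂: circular v_c2 = √(μ/r₂) = 11090 m/s; transfer-apojove v_a = √[μ(2/r₂ − 1/a_t)] = 4600 m/s.
Δv₂ = v_c2 − v_a = 6491 m/s.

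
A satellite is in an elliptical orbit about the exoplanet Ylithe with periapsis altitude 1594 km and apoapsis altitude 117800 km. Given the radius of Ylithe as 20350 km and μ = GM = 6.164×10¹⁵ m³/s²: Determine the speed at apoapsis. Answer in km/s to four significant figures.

r_p = 20350 + 1594 = 21944 km = 2.1944×10⁷ m.
r_a = 20350 + 117800 = 138150 km = 1.3815×10⁸ m.
Semi-major axis a = (r_p + r_a)/2 = 80047 km = 8.005×10⁷ m.
Vis-viva: v² = μ(2/r − 1/a) = 6.164×10¹⁵ × (1.448×10⁻⁸ − 1.249×10⁻⁸) = 1.223×10⁷ m²/s².
v = 3497 m/s = 3.497 km/s.

v ≈ 3.497 km/s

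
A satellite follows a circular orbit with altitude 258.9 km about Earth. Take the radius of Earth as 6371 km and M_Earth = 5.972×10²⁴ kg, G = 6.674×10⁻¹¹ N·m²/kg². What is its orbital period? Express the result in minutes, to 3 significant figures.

μ = GM = 6.674×10⁻¹¹ × 5.972×10²⁴ = 3.986×10¹⁴ m³/s².
r = 6371 + 258.9 = 6629.9 km = 6.6299×10⁶ m.
Kepler's third law: T = 2π√(r³/μ) = 2π√((6.630×10⁶)³ / 3.986×10¹⁴).
r³/μ = 7.312×10⁵ s², so T = 2π × 8.551×10² = 5.373×10³ s.
Converting: 5.373×10³ s ÷ 60.00 = 89.54 minutes.

T ≈ 89.5 minutes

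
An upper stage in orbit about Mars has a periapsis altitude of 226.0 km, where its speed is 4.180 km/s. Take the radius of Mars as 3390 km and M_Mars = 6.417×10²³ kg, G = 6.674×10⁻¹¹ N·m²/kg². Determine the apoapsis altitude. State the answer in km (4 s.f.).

μ = GM = 6.674×10⁻¹¹ × 6.417×10²³ = 4.283×10¹³ m³/s².
r_p = 3390 + 226.0 = 3616.0 km = 3.616×10⁶ m.
Specific energy ε = v²/2 − μ/r = -3.108×10⁶ J/kg, so a = −μ/(2ε) = 6.891×10⁶ m.
The apsides satisfy r_p + r_a = 2a, so the apoapsis radius is 2a − r_p = 1.017×10⁷ m = 10166 km.
Apoapsis altitude = 10166 − 3390 = 6775.5 km.

apoapsis altitude ≈ 6776 km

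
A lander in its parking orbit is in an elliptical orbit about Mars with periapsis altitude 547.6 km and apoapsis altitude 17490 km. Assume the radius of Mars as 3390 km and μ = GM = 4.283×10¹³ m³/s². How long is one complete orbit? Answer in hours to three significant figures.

r_p = 3390 + 547.6 = 3937.6 km = 3.9376×10⁶ m.
r_a = 3390 + 17490 = 20880 km = 2.0880×10⁷ m.
Semi-major axis a = (r_p + r_a)/2 = (3937.6 + 20880)/2 = 12409 km = 1.241×10⁷ m.
By Kepler's third law T = 2π√(a³/μ) = 2π × 6.679×10³ = 4.197×10⁴ s.
= 11.66 hours.

T ≈ 11.7 hours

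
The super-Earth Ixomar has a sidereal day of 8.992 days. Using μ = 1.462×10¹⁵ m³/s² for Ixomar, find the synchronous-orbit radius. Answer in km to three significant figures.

T = 8.992 days = 7.769×10⁵ s.
A synchronous orbit has period T, so by Kepler's third law a = (μT²/4π²)^(1/3).
μT²/4π² = 1.462×10¹⁵ × (7.769×10⁵)² / 39.48 = 2.235×10²⁵ m³.
a = 2.817×10⁸ m = 2.8169×10⁵ km.

r_sync ≈ 2.82×10⁵ km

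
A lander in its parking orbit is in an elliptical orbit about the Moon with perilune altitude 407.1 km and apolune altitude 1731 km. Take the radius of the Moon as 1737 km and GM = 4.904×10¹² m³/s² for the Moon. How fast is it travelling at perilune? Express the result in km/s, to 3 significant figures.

v ≈ 1.68 km/s

r_p = 1737 + 407.1 = 2144.1 km = 2.1441×10⁶ m.
r_a = 1737 + 1731 = 3468.0 km = 3.4680×10⁶ m.
Semi-major axis a = (r_p + r_a)/2 = 2806.1 km = 2.806×10⁶ m.
Vis-viva: v² = μ(2/r − 1/a) = 4.904×10¹² × (9.328×10⁻⁷ − 3.564×10⁻⁷) = 2.827×10⁶ m²/s².
v = 1681 m/s = 1.681 km/s.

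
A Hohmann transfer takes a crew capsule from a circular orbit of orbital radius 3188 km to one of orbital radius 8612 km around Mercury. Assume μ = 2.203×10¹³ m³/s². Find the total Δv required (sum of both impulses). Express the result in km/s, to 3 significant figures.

r₁ = 3188 km = 3.188×10⁶ m.
r₂ = 8612 km = 8.612×10⁶ m.
Transfer ellipse a_t = (r₁ + r₂)/2 = 5.900×10⁶ m.
At r₁: circular v_c1 = √(μ/r₁) = 2629 m/s; transfer-periherm v_p = √[μ(2/r₁ − 1/a_t)] = 3176 m/s.
Δv₁ = v_p − v_c1 = 547.2 m/s.
At r₂: circular v_c2 = √(μ/r₂) = 1599 m/s; transfer-apoherm v_a = √[μ(2/r₂ − 1/a_t)] = 1176 m/s.
Δv₂ = v_c2 − v_a = 423.7 m/s.
Total Δv = Δv₁ + Δv₂ = 970.9 m/s = 0.9709 km/s.

Δv_total ≈ 0.971 km/s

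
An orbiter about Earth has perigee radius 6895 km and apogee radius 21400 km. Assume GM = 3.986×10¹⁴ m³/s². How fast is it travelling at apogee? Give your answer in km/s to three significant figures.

Semi-major axis a = (r_p + r_a)/2 = 14148 km = 1.415×10⁷ m.
Vis-viva: v² = μ(2/r − 1/a) = 3.986×10¹⁴ × (9.346×10⁻⁸ − 7.068×10⁻⁸) = 9.078×10⁶ m²/s².
v = 3013 m/s = 3.013 km/s.

v ≈ 3.01 km/s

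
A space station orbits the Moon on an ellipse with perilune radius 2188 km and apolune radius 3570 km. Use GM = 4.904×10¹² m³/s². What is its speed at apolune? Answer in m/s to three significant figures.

v ≈ 1020 m/s

Semi-major axis a = (r_p + r_a)/2 = 2879.0 km = 2.879×10⁶ m.
Vis-viva: v² = μ(2/r − 1/a) = 4.904×10¹² × (5.602×10⁻⁷ − 3.473×10⁻⁷) = 1.044×10⁶ m²/s².
v = 1022 m/s.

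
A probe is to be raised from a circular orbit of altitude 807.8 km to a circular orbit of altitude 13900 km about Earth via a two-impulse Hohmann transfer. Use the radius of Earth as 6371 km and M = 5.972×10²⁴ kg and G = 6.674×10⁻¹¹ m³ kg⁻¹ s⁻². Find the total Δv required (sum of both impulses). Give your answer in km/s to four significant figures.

μ = GM = 6.674×10⁻¹¹ × 5.972×10²⁴ = 3.986×10¹⁴ m³/s².
r₁ = 6371 + 807.8 = 7178.8 km = 7.1788×10⁶ m.
r₂ = 6371 + 13900 = 20271 km = 2.0271×10⁷ m.
Transfer ellipse a_t = (r₁ + r₂)/2 = 1.372×10⁷ m.
At r₁: circular v_c1 = √(μ/r₁) = 7451 m/s; transfer-perigee v_p = √[μ(2/r₁ − 1/a_t)] = 9055 m/s.
Δv₁ = v_p − v_c1 = 1604 m/s.
At r₂: circular v_c2 = √(μ/r₂) = 4434 m/s; transfer-apogee v_a = √[μ(2/r₂ − 1/a_t)] = 3207 m/s.
Δv₂ = v_c2 − v_a = 1227 m/s.
Total Δv = Δv₁ + Δv₂ = 2832 m/s = 2.832 km/s.

Δv_total ≈ 2.832 km/s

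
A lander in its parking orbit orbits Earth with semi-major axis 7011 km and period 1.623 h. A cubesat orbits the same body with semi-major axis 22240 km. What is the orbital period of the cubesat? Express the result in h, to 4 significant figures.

Kepler's third law: T² ∝ a³, so T₂ = T₁ (a₂/a₁)^(3/2).
a₂/a₁ = 3.172, (a₂/a₁)^(3/2) = 5.650.
T₂ = 1.623 × 5.650 = 9.170 h.

T₂ ≈ 9.170 h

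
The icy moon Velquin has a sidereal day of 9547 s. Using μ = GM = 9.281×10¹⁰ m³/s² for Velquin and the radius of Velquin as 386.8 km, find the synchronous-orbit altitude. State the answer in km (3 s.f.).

A synchronous orbit has period T, so by Kepler's third law a = (μT²/4π²)^(1/3).
μT²/4π² = 9.281×10¹⁰ × (9.547×10³)² / 39.48 = 2.143×10¹⁷ m³.
a = 5.984×10⁵ m = 598.40 km.
Altitude h = a − R = 598.40 − 386.8 = 211.60 km.

h_sync ≈ 212 km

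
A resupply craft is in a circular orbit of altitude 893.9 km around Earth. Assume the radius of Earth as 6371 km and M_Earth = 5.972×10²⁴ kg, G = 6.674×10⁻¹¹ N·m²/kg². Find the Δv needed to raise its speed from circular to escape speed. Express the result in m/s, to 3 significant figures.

μ = GM = 6.674×10⁻¹¹ × 5.972×10²⁴ = 3.986×10¹⁴ m³/s².
r = 6371 + 893.9 = 7264.9 km = 7.2649×10⁶ m.
Circular speed v_c = √(μ/r) = 7407 m/s.
Escape speed v_esc = √(2μ/r) = √2 × v_c = 10470 m/s.
Δv = v_esc − v_c = 3068 m/s.

Δv ≈ 3070 m/s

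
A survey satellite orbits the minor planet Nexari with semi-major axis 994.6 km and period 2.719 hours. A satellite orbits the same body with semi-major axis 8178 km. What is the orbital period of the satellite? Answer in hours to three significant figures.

Kepler's third law: T² ∝ a³, so T₂ = T₁ (a₂/a₁)^(3/2).
a₂/a₁ = 8.222, (a₂/a₁)^(3/2) = 23.58.
T₂ = 2.719 × 23.58 = 64.11 hours.

T₂ ≈ 64.1 hours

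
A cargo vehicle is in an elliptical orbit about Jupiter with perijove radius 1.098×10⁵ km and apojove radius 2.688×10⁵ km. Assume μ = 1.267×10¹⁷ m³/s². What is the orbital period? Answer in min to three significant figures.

T ≈ 766 min

Semi-major axis a = (r_p + r_a)/2 = (1.0980×10⁵ + 2.6880×10⁵)/2 = 1.8930×10⁵ km = 1.893×10⁸ m.
By Kepler's third law T = 2π√(a³/μ) = 2π × 7.317×10³ = 4.597×10⁴ s.
= 766.2 min.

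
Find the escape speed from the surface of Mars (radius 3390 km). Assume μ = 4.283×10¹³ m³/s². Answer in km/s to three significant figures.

r = R = 3.390×10⁶ m.
Escape speed v_esc = √(2μ/r) = √(2 × 4.283×10¹³ / 3.390×10⁶) = √(2.527×10⁷) = 5027 m/s.
= 5.027 km/s.

v_esc ≈ 5.03 km/s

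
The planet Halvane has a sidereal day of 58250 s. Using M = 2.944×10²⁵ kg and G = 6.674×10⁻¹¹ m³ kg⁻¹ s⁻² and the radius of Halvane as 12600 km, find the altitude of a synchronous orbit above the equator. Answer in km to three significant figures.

μ = GM = 6.674×10⁻¹¹ × 2.944×10²⁵ = 1.965×10¹⁵ m³/s².
A synchronous orbit has period T, so by Kepler's third law a = (μT²/4π²)^(1/3).
μT²/4π² = 1.965×10¹⁵ × (5.825×10⁴)² / 39.48 = 1.689×10²³ m³.
a = 5.527×10⁷ m = 55274 km.
Altitude h = a − R = 55274 − 12600 = 42674 km.

h_sync ≈ 42700 km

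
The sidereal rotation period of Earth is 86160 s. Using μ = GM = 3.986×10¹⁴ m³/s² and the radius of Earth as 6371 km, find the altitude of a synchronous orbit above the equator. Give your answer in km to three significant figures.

h_sync ≈ 35800 km

A synchronous orbit has period T, so by Kepler's third law a = (μT²/4π²)^(1/3).
μT²/4π² = 3.986×10¹⁴ × (8.616×10⁴)² / 39.48 = 7.495×10²² m³.
a = 4.216×10⁷ m = 42163 km.
Altitude h = a − R = 42163 − 6371 = 35792 km.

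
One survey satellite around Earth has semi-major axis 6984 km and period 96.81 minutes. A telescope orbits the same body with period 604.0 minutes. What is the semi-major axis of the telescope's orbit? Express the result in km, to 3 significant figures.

Kepler's third law: a³ ∝ T², so a₂ = a₁ (T₂/T₁)^(2/3).
T₂/T₁ = 6.239, (T₂/T₁)^(2/3) = 3.389.
a₂ = 6984 × 3.389 = 23670 km.

a₂ ≈ 23700 km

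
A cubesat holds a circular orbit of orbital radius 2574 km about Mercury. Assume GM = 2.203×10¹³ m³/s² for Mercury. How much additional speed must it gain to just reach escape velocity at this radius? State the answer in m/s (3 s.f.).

Δv ≈ 1210 m/s

r = 2574 km = 2.574×10⁶ m.
Circular speed v_c = √(μ/r) = 2926 m/s.
Escape speed v_esc = √(2μ/r) = √2 × v_c = 4137 m/s.
Δv = v_esc − v_c = 1212 m/s.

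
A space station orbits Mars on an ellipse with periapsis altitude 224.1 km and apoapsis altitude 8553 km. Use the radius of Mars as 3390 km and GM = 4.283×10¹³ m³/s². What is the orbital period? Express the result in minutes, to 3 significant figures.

r_p = 3390 + 224.1 = 3614.1 km = 3.6141×10⁶ m.
r_a = 3390 + 8553 = 11943 km = 1.1943×10⁷ m.
Semi-major axis a = (r_p + r_a)/2 = (3614.1 + 11943)/2 = 7778.6 km = 7.779×10⁶ m.
By Kepler's third law T = 2π√(a³/μ) = 2π × 3.315×10³ = 2.083×10⁴ s.
= 347.1 minutes.

T ≈ 347 minutes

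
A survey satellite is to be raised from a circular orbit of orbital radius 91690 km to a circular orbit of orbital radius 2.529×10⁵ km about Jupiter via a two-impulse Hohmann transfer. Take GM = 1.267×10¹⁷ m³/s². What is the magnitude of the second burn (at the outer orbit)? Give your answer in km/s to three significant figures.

Δv ≈ 6.05 km/s

r₁ = 91690 km = 9.169×10⁷ m.
r₂ = 2.529×10⁵ km = 2.529×10⁸ m.
Transfer ellipse a_t = (r₁ + r₂)/2 = 1.723×10⁸ m.
At r₁: circular v_c1 = √(μ/r₁) = 37170 m/s; transfer-perijove v_p = √[μ(2/r₁ − 1/a_t)] = 45040 m/s.
At r₂: circular v_c2 = √(μ/r₂) = 22380 m/s; transfer-apojove v_a = √[μ(2/r₂ − 1/a_t)] = 16330 m/s.
Δv₂ = v_c2 − v_a = 6055 m/s.
= 6.055 km/s.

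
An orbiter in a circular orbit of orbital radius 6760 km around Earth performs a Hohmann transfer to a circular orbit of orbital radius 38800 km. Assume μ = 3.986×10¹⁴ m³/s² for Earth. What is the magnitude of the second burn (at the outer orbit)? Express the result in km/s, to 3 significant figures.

r₁ = 6760 km = 6.760×10⁶ m.
r₂ = 38800 km = 3.880×10⁷ m.
Transfer ellipse a_t = (r₁ + r₂)/2 = 2.278×10⁷ m.
At r₁: circular v_c1 = √(μ/r₁) = 7679 m/s; transfer-perigee v_p = √[μ(2/r₁ − 1/a_t)] = 10020 m/s.
At r₂: circular v_c2 = √(μ/r₂) = 3205 m/s; transfer-apogee v_a = √[μ(2/r₂ − 1/a_t)] = 1746 m/s.
Δv₂ = v_c2 − v_a = 1459 m/s.
= 1.459 km/s.

Δv ≈ 1.46 km/s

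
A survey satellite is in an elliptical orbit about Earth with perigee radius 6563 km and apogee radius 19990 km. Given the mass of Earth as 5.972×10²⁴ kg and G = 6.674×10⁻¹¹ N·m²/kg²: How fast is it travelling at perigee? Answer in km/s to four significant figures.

μ = GM = 6.674×10⁻¹¹ × 5.972×10²⁴ = 3.986×10¹⁴ m³/s².
Semi-major axis a = (r_p + r_a)/2 = 13276 km = 1.328×10⁷ m.
Vis-viva: v² = μ(2/r − 1/a) = 3.986×10¹⁴ × (3.047×10⁻⁷ − 7.532×10⁻⁸) = 9.144×10⁷ m²/s².
v = 9562 m/s = 9.562 km/s.

v ≈ 9.562 km/s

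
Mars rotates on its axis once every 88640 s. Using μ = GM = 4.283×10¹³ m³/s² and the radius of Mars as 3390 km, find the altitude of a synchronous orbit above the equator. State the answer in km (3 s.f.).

h_sync ≈ 17000 km

A synchronous orbit has period T, so by Kepler's third law a = (μT²/4π²)^(1/3).
μT²/4π² = 4.283×10¹³ × (8.864×10⁴)² / 39.48 = 8.524×10²¹ m³.
a = 2.043×10⁷ m = 20428 km.
Altitude h = a − R = 20428 − 3390 = 17038 km.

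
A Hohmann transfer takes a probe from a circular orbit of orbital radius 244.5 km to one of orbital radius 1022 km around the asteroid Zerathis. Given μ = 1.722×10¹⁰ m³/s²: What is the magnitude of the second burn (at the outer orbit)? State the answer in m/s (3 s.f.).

r₁ = 244.5 km = 2.445×10⁵ m.
r₂ = 1022 km = 1.022×10⁶ m.
Transfer ellipse a_t = (r₁ + r₂)/2 = 6.332×10⁵ m.
At r₁: circular v_c1 = √(μ/r₁) = 265.4 m/s; transfer-periapsis v_p = √[μ(2/r₁ − 1/a_t)] = 337.1 m/s.
At r₂: circular v_c2 = √(μ/r₂) = 129.8 m/s; transfer-apoapsis v_a = √[μ(2/r₂ − 1/a_t)] = 80.66 m/s.
Δv₂ = v_c2 − v_a = 49.15 m/s.

Δv ≈ 49.1 m/s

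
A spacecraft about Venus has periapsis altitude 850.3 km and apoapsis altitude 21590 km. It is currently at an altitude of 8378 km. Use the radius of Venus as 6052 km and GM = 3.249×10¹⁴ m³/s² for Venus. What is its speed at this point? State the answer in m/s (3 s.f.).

v ≈ 5120 m/s

r_p = 6052 + 850.3 = 6902.3 km = 6.9023×10⁶ m.
r_a = 6052 + 21590 = 27642 km = 2.7642×10⁷ m.
r = 6052 + 8378 = 14430 km = 1.443×10⁷ m.
Semi-major axis a = (r_p + r_a)/2 = 17272 km = 1.727×10⁷ m.
Vis-viva: v² = μ(2/r − 1/a) = 3.249×10¹⁴ × (1.386×10⁻⁷ − 5.790×10⁻⁸) = 2.622×10⁷ m²/s².
v = 5121 m/s.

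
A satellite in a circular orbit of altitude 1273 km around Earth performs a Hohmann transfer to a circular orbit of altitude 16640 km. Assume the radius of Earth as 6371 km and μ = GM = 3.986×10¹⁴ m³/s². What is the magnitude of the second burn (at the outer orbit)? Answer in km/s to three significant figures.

Δv ≈ 1.22 km/s

r₁ = 6371 + 1273 = 7644.0 km = 7.6440×10⁶ m.
r₂ = 6371 + 16640 = 23011 km = 2.3011×10⁷ m.
Transfer ellipse a_t = (r₁ + r₂)/2 = 1.533×10⁷ m.
At r₁: circular v_c1 = √(μ/r₁) = 7221 m/s; transfer-perigee v_p = √[μ(2/r₁ − 1/a_t)] = 8848 m/s.
At r₂: circular v_c2 = √(μ/r₂) = 4162 m/s; transfer-apogee v_a = √[μ(2/r₂ − 1/a_t)] = 2939 m/s.
Δv₂ = v_c2 − v_a = 1223 m/s.
= 1.223 km/s.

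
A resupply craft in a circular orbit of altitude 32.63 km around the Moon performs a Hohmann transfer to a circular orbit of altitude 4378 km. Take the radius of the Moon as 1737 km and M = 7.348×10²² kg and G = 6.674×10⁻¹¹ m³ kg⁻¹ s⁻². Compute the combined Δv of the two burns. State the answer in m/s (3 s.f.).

μ = GM = 6.674×10⁻¹¹ × 7.348×10²² = 4.904×10¹² m³/s².
r₁ = 1737 + 32.63 = 1769.6 km = 1.7696×10⁶ m.
r₂ = 1737 + 4378 = 6115.0 km = 6.1150×10⁶ m.
Transfer ellipse a_t = (r₁ + r₂)/2 = 3.942×10⁶ m.
At r₁: circular v_c1 = √(μ/r₁) = 1665 m/s; transfer-perilune v_p = √[μ(2/r₁ − 1/a_t)] = 2073 m/s.
Δv₁ = v_p − v_c1 = 408.6 m/s.
At r₂: circular v_c2 = √(μ/r₂) = 895.5 m/s; transfer-apolune v_a = √[μ(2/r₂ − 1/a_t)] = 600.0 m/s.
Δv₂ = v_c2 − v_a = 295.5 m/s.
Total Δv = Δv₁ + Δv₂ = 704.1 m/s.

Δv_total ≈ 704 m/s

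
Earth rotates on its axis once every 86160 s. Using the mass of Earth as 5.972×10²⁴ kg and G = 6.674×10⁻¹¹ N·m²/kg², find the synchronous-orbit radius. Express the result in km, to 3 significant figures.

r_sync ≈ 42200 km

μ = GM = 6.674×10⁻¹¹ × 5.972×10²⁴ = 3.986×10¹⁴ m³/s².
A synchronous orbit has period T, so by Kepler's third law a = (μT²/4π²)^(1/3).
μT²/4π² = 3.986×10¹⁴ × (8.616×10⁴)² / 39.48 = 7.495×10²² m³.
a = 4.216×10⁷ m = 42162 km.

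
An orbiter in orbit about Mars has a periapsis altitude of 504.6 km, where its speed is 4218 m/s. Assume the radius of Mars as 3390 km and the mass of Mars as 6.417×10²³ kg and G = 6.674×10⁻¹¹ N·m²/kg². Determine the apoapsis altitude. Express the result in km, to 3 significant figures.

apoapsis altitude ≈ 13100 km

μ = GM = 6.674×10⁻¹¹ × 6.417×10²³ = 4.283×10¹³ m³/s².
r_p = 3390 + 504.6 = 3894.6 km = 3.895×10⁶ m.
Specific energy ε = v²/2 − μ/r = -2.101×10⁶ J/kg, so a = −μ/(2ε) = 1.019×10⁷ m.
The apsides satisfy r_p + r_a = 2a, so the apoapsis radius is 2a − r_p = 1.649×10⁷ m = 16492 km.
Apoapsis altitude = 16492 − 3390 = 13102 km.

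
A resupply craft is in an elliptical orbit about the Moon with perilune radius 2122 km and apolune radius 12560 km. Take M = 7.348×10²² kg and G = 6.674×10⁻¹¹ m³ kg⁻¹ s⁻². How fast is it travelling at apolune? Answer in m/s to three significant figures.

v ≈ 336 m/s

μ = GM = 6.674×10⁻¹¹ × 7.348×10²² = 4.904×10¹² m³/s².
Semi-major axis a = (r_p + r_a)/2 = 7341.0 km = 7.341×10⁶ m.
Vis-viva: v² = μ(2/r − 1/a) = 4.904×10¹² × (1.592×10⁻⁷ − 1.362×10⁻⁷) = 1.129×10⁵ m²/s².
v = 336.0 m/s.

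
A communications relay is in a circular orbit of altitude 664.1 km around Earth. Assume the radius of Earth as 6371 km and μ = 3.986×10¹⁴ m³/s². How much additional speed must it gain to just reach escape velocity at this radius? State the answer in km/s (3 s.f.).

r = 6371 + 664.1 = 7035.1 km = 7.0351×10⁶ m.
Circular speed v_c = √(μ/r) = 7527 m/s.
Escape speed v_esc = √(2μ/r) = √2 × v_c = 10650 m/s.
Δv = v_esc − v_c = 3118 m/s = 3.118 km/s.

Δv ≈ 3.12 km/s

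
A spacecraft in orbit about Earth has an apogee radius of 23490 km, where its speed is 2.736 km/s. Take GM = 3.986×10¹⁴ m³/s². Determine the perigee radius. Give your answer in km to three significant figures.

perigee radius ≈ 6650 km

r_a = 2.349×10⁷ m.
Specific energy ε = v²/2 − μ/r = -1.323×10⁷ J/kg, so a = −μ/(2ε) = 1.507×10⁷ m.
The apsides satisfy r_p + r_a = 2a, so the perigee radius is 2a − r_a = 6.647×10⁶ m = 6647.4 km.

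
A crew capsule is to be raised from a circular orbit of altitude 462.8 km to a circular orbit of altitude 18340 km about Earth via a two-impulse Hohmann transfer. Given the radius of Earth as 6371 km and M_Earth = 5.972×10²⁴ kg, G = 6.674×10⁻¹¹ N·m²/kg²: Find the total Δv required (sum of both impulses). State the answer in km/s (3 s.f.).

μ = GM = 6.674×10⁻¹¹ × 5.972×10²⁴ = 3.986×10¹⁴ m³/s².
r₁ = 6371 + 462.8 = 6833.8 km = 6.8338×10⁶ m.
r₂ = 6371 + 18340 = 24711 km = 2.4711×10⁷ m.
Transfer ellipse a_t = (r₁ + r₂)/2 = 1.577×10⁷ m.
At r₁: circular v_c1 = √(μ/r₁) = 7637 m/s; transfer-perigee v_p = √[μ(2/r₁ − 1/a_t)] = 9559 m/s.
Δv₁ = v_p − v_c1 = 1922 m/s.
At r₂: circular v_c2 = √(μ/r₂) = 4016 m/s; transfer-apogee v_a = √[μ(2/r₂ − 1/a_t)] = 2644 m/s.
Δv₂ = v_c2 − v_a = 1373 m/s.
Total Δv = Δv₁ + Δv₂ = 3295 m/s = 3.295 km/s.

Δv_total ≈ 3.29 km/s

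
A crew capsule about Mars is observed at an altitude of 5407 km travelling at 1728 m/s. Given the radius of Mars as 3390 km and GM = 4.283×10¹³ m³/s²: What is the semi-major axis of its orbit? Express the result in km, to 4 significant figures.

r = 3390 + 5407 = 8797.0 km = 8.797×10⁶ m.
Specific orbital energy ε = v²/2 − μ/r = (1728)²/2 − 4.283×10¹³/8.797×10⁶ = -3.376×10⁶ J/kg.
Since ε = −μ/(2a), a = −μ/(2ε) = 6.344×10⁶ m = 6343.8 km.

a ≈ 6344 km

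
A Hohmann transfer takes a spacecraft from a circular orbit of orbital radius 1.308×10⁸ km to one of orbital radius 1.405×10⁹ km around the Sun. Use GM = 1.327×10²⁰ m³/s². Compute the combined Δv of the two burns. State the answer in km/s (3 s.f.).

r₁ = 1.308×10⁸ km = 1.308×10¹¹ m.
r₂ = 1.405×10⁹ km = 1.405×10¹² m.
Transfer ellipse a_t = (r₁ + r₂)/2 = 7.679×10¹¹ m.
At r₁: circular v_c1 = √(μ/r₁) = 31850 m/s; transfer-perihelion v_p = √[μ(2/r₁ − 1/a_t)] = 43080 m/s.
Δv₁ = v_p − v_c1 = 11230 m/s.
At r₂: circular v_c2 = √(μ/r₂) = 9718 m/s; transfer-aphelion v_a = √[μ(2/r₂ − 1/a_t)] = 4011 m/s.
Δv₂ = v_c2 − v_a = 5707 m/s.
Total Δv = Δv₁ + Δv₂ = 16940 m/s = 16.94 km/s.

Δv_total ≈ 16.9 km/s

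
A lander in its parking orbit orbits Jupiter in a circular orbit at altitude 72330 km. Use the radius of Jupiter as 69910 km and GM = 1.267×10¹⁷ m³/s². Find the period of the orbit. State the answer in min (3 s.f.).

T ≈ 499 min

r = 69910 + 72330 = 142240 km = 1.4224×10⁸ m.
Kepler's third law: T = 2π√(r³/μ) = 2π√((1.422×10⁸)³ / 1.267×10¹⁷).
r³/μ = 2.271×10⁷ s², so T = 2π × 4.766×10³ = 2.994×10⁴ s.
Converting: 2.994×10⁴ s ÷ 60.00 = 499.1 min.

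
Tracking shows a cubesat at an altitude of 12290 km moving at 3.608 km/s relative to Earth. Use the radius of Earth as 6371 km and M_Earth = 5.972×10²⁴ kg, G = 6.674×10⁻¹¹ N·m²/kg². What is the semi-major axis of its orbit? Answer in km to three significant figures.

μ = GM = 6.674×10⁻¹¹ × 5.972×10²⁴ = 3.986×10¹⁴ m³/s².
r = 6371 + 12290 = 18661 km = 1.866×10⁷ m.
Specific orbital energy ε = v²/2 − μ/r = (3608)²/2 − 3.986×10¹⁴/1.866×10⁷ = -1.485×10⁷ J/kg.
Since ε = −μ/(2a), a = −μ/(2ε) = 1.342×10⁷ m = 13420 km.

a ≈ 13400 km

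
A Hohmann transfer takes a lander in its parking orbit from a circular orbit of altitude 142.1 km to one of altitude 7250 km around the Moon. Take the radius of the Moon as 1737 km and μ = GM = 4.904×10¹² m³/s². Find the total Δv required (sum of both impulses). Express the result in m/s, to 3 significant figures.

Δv_total ≈ 767 m/s

r₁ = 1737 + 142.1 = 1879.1 km = 1.8791×10⁶ m.
r₂ = 1737 + 7250 = 8987.0 km = 8.9870×10⁶ m.
Transfer ellipse a_t = (r₁ + r₂)/2 = 5.433×10⁶ m.
At r₁: circular v_c1 = √(μ/r₁) = 1615 m/s; transfer-perilune v_p = √[μ(2/r₁ − 1/a_t)] = 2078 m/s.
Δv₁ = v_p − v_c1 = 462.2 m/s.
At r₂: circular v_c2 = √(μ/r₂) = 738.7 m/s; transfer-apolune v_a = √[μ(2/r₂ − 1/a_t)] = 434.4 m/s.
Δv₂ = v_c2 − v_a = 304.3 m/s.
Total Δv = Δv₁ + Δv₂ = 766.5 m/s.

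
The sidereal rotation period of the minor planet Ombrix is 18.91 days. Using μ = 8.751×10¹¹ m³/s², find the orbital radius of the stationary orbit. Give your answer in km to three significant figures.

T = 18.91 days = 1.634×10⁶ s.
A synchronous orbit has period T, so by Kepler's third law a = (μT²/4π²)^(1/3).
μT²/4π² = 8.751×10¹¹ × (1.634×10⁶)² / 39.48 = 5.917×10²² m³.
a = 3.897×10⁷ m = 38968 km.

r_sync ≈ 39000 km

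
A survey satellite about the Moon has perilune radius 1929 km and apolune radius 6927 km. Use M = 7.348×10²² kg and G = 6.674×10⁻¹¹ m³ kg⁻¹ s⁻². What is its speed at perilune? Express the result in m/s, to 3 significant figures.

μ = GM = 6.674×10⁻¹¹ × 7.348×10²² = 4.904×10¹² m³/s².
Semi-major axis a = (r_p + r_a)/2 = 4428.0 km = 4.428×10⁶ m.
Vis-viva: v² = μ(2/r − 1/a) = 4.904×10¹² × (1.037×10⁻⁶ − 2.258×10⁻⁷) = 3.977×10⁶ m²/s².
v = 1994 m/s.

v ≈ 1990 m/s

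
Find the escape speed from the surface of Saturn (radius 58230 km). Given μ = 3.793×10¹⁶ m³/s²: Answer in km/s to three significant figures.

v_esc ≈ 36.1 km/s

r = R = 5.823×10⁷ m.
Escape speed v_esc = √(2μ/r) = √(2 × 3.793×10¹⁶ / 5.823×10⁷) = √(1.303×10⁹) = 36090 m/s.
= 36.09 km/s.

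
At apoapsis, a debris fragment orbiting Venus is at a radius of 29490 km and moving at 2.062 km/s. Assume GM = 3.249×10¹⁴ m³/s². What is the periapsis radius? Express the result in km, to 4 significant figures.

periapsis radius ≈ 7051 km

r_a = 2.949×10⁷ m.
Specific energy ε = v²/2 − μ/r = -8.891×10⁶ J/kg, so a = −μ/(2ε) = 1.827×10⁷ m.
The apsides satisfy r_p + r_a = 2a, so the periapsis radius is 2a − r_a = 7.051×10⁶ m = 7051.0 km.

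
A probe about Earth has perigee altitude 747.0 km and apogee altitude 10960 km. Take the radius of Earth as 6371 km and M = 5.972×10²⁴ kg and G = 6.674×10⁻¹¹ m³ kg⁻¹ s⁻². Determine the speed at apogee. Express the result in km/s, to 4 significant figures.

v ≈ 3.659 km/s

μ = GM = 6.674×10⁻¹¹ × 5.972×10²⁴ = 3.986×10¹⁴ m³/s².
r_p = 6371 + 747.0 = 7118.0 km = 7.1180×10⁶ m.
r_a = 6371 + 10960 = 17331 km = 1.7331×10⁷ m.
Semi-major axis a = (r_p + r_a)/2 = 12224 km = 1.222×10⁷ m.
Vis-viva: v² = μ(2/r − 1/a) = 3.986×10¹⁴ × (1.154×10⁻⁷ − 8.180×10⁻⁸) = 1.339×10⁷ m²/s².
v = 3659 m/s = 3.659 km/s.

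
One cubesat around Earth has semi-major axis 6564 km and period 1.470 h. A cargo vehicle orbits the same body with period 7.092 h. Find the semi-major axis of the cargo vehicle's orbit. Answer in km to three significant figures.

a₂ ≈ 18700 km

Kepler's third law: a³ ∝ T², so a₂ = a₁ (T₂/T₁)^(2/3).
T₂/T₁ = 4.824, (T₂/T₁)^(2/3) = 2.855.
a₂ = 6564 × 2.855 = 18740 km.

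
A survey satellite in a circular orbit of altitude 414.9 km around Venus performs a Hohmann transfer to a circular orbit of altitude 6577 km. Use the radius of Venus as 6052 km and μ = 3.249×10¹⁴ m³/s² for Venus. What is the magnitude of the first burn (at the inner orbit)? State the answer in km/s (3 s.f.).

r₁ = 6052 + 414.9 = 6466.9 km = 6.4669×10⁶ m.
r₂ = 6052 + 6577 = 12629 km = 1.2629×10⁷ m.
Transfer ellipse a_t = (r₁ + r₂)/2 = 9.548×10⁶ m.
At r₁: circular v_c1 = √(μ/r₁) = 7088 m/s; transfer-periapsis v_p = √[μ(2/r₁ − 1/a_t)] = 8152 m/s.
Δv₁ = v_p − v_c1 = 1064 m/s.
= 1.064 km/s.

Δv ≈ 1.06 km/s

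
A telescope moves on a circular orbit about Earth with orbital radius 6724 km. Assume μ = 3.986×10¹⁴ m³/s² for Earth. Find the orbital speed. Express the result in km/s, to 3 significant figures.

r = 6724 km = 6.724×10⁶ m.
For a circular orbit v = √(μ/r) = √(3.986×10¹⁴ / 6.724×10⁶) = √(5.928×10⁷) = 7699 m/s.
That is 7.699 km/s.

v ≈ 7.70 km/s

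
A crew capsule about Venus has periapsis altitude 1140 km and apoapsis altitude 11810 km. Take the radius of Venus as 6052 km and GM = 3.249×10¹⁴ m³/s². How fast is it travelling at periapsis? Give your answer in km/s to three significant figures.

v ≈ 8.03 km/s

r_p = 6052 + 1140 = 7192.0 km = 7.1920×10⁶ m.
r_a = 6052 + 11810 = 17862 km = 1.7862×10⁷ m.
Semi-major axis a = (r_p + r_a)/2 = 12527 km = 1.253×10⁷ m.
Vis-viva: v² = μ(2/r − 1/a) = 3.249×10¹⁴ × (2.781×10⁻⁷ − 7.983×10⁻⁸) = 6.441×10⁷ m²/s².
v = 8026 m/s = 8.026 km/s.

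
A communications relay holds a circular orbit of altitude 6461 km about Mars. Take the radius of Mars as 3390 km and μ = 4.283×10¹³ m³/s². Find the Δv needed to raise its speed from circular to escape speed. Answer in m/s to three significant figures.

Δv ≈ 864 m/s

r = 3390 + 6461 = 9851.0 km = 9.8510×10⁶ m.
Circular speed v_c = √(μ/r) = 2085 m/s.
Escape speed v_esc = √(2μ/r) = √2 × v_c = 2949 m/s.
Δv = v_esc − v_c = 863.7 m/s.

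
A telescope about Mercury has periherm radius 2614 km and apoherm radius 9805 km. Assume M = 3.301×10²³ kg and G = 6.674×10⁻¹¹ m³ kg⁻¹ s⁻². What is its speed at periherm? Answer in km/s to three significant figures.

μ = GM = 6.674×10⁻¹¹ × 3.301×10²³ = 2.203×10¹³ m³/s².
Semi-major axis a = (r_p + r_a)/2 = 6209.5 km = 6.210×10⁶ m.
Vis-viva: v² = μ(2/r − 1/a) = 2.203×10¹³ × (7.651×10⁻⁷ − 1.610×10⁻⁷) = 1.331×10⁷ m²/s².
v = 3648 m/s = 3.648 km/s.

v ≈ 3.65 km/s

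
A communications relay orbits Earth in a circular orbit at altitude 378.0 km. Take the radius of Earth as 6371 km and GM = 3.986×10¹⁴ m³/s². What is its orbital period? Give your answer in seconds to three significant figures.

r = 6371 + 378.0 = 6749.0 km = 6.7490×10⁶ m.
Kepler's third law: T = 2π√(r³/μ) = 2π√((6.749×10⁶)³ / 3.986×10¹⁴).
r³/μ = 7.712×10⁵ s², so T = 2π × 8.782×10² = 5.518×10³ s.

T ≈ 5520 seconds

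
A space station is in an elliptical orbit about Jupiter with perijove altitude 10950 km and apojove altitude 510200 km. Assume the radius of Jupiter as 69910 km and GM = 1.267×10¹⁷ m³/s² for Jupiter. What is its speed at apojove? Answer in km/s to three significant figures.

v ≈ 7.31 km/s

r_p = 69910 + 10950 = 80860 km = 8.0860×10⁷ m.
r_a = 69910 + 510200 = 580110 km = 5.8011×10⁸ m.
Semi-major axis a = (r_p + r_a)/2 = 3.3048×10⁵ km = 3.305×10⁸ m.
Vis-viva: v² = μ(2/r − 1/a) = 1.267×10¹⁷ × (3.448×10⁻⁹ − 3.026×10⁻⁹) = 5.344×10⁷ m²/s².
v = 7310 m/s = 7.310 km/s.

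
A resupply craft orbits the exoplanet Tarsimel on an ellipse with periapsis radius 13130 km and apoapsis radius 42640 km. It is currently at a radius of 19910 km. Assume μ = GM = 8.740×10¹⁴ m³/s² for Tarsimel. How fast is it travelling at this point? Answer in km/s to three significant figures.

v ≈ 7.51 km/s

Semi-major axis a = (r_p + r_a)/2 = 27885 km = 2.788×10⁷ m.
Vis-viva: v² = μ(2/r − 1/a) = 8.740×10¹⁴ × (1.005×10⁻⁷ − 3.586×10⁻⁸) = 5.645×10⁷ m²/s².
v = 7513 m/s = 7.513 km/s.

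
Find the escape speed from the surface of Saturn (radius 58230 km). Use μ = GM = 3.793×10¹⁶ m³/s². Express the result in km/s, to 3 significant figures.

r = R = 5.823×10⁷ m.
Escape speed v_esc = √(2μ/r) = √(2 × 3.793×10¹⁶ / 5.823×10⁷) = √(1.303×10⁹) = 36090 m/s.
= 36.09 km/s.

v_esc ≈ 36.1 km/s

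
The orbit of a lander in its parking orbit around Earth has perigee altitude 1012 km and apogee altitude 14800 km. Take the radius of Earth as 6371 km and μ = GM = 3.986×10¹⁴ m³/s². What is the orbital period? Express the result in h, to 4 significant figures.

T ≈ 4.716 h

r_p = 6371 + 1012 = 7383.0 km = 7.3830×10⁶ m.
r_a = 6371 + 14800 = 21171 km = 2.1171×10⁷ m.
Semi-major axis a = (r_p + r_a)/2 = (7383.0 + 21171)/2 = 14277 km = 1.428×10⁷ m.
By Kepler's third law T = 2π√(a³/μ) = 2π × 2.702×10³ = 1.698×10⁴ s.
= 4.716 h.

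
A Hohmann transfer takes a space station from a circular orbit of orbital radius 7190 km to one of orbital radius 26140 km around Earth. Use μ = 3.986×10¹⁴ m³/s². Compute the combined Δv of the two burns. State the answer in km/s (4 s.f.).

Δv_total ≈ 3.219 km/s

r₁ = 7190 km = 7.190×10⁶ m.
r₂ = 26140 km = 2.614×10⁷ m.
Transfer ellipse a_t = (r₁ + r₂)/2 = 1.666×10⁷ m.
At r₁: circular v_c1 = √(μ/r₁) = 7446 m/s; transfer-perigee v_p = √[μ(2/r₁ − 1/a_t)] = 9325 m/s.
Δv₁ = v_p − v_c1 = 1879 m/s.
At r₂: circular v_c2 = √(μ/r₂) = 3905 m/s; transfer-apogee v_a = √[μ(2/r₂ − 1/a_t)] = 2565 m/s.
Δv₂ = v_c2 − v_a = 1340 m/s.
Total Δv = Δv₁ + Δv₂ = 3219 m/s = 3.219 km/s.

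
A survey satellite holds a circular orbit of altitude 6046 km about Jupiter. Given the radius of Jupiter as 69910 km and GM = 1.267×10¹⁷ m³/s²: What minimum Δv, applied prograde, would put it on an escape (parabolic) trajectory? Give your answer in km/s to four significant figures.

Δv ≈ 16.92 km/s

r = 69910 + 6046 = 75956 km = 7.5956×10⁷ m.
Circular speed v_c = √(μ/r) = 40840 m/s.
Escape speed v_esc = √(2μ/r) = √2 × v_c = 57760 m/s.
Δv = v_esc − v_c = 16920 m/s = 16.92 km/s.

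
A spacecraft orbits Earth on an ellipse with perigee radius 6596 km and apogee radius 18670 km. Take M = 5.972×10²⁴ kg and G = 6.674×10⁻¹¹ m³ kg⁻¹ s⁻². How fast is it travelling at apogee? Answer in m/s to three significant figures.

μ = GM = 6.674×10⁻¹¹ × 5.972×10²⁴ = 3.986×10¹⁴ m³/s².
Semi-major axis a = (r_p + r_a)/2 = 12633 km = 1.263×10⁷ m.
Vis-viva: v² = μ(2/r − 1/a) = 3.986×10¹⁴ × (1.071×10⁻⁷ − 7.916×10⁻⁸) = 1.115×10⁷ m²/s².
v = 3339 m/s.

v ≈ 3340 m/s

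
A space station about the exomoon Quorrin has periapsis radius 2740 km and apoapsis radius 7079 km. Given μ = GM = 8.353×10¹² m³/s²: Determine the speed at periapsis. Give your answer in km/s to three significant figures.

v ≈ 2.10 km/s

Semi-major axis a = (r_p + r_a)/2 = 4909.5 km = 4.910×10⁶ m.
Vis-viva: v² = μ(2/r − 1/a) = 8.353×10¹² × (7.299×10⁻⁷ − 2.037×10⁻⁷) = 4.396×10⁶ m²/s².
v = 2097 m/s = 2.097 km/s.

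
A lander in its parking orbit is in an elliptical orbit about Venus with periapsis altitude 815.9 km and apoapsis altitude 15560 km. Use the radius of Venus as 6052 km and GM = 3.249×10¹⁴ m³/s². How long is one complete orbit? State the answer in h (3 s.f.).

T ≈ 5.20 h

r_p = 6052 + 815.9 = 6867.9 km = 6.8679×10⁶ m.
r_a = 6052 + 15560 = 21612 km = 2.1612×10⁷ m.
Semi-major axis a = (r_p + r_a)/2 = (6867.9 + 21612)/2 = 14240 km = 1.424×10⁷ m.
By Kepler's third law T = 2π√(a³/μ) = 2π × 2.981×10³ = 1.873×10⁴ s.
= 5.203 h.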